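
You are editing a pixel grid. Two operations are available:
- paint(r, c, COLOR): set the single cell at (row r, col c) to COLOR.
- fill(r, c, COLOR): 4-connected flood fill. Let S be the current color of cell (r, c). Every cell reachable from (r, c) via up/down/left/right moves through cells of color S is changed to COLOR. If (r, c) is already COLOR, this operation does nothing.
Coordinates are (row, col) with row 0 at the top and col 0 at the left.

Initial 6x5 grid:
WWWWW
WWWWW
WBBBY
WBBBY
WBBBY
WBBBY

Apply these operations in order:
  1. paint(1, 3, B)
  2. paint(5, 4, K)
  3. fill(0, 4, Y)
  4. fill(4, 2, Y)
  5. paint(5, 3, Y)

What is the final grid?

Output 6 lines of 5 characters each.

After op 1 paint(1,3,B):
WWWWW
WWWBW
WBBBY
WBBBY
WBBBY
WBBBY
After op 2 paint(5,4,K):
WWWWW
WWWBW
WBBBY
WBBBY
WBBBY
WBBBK
After op 3 fill(0,4,Y) [13 cells changed]:
YYYYY
YYYBY
YBBBY
YBBBY
YBBBY
YBBBK
After op 4 fill(4,2,Y) [13 cells changed]:
YYYYY
YYYYY
YYYYY
YYYYY
YYYYY
YYYYK
After op 5 paint(5,3,Y):
YYYYY
YYYYY
YYYYY
YYYYY
YYYYY
YYYYK

Answer: YYYYY
YYYYY
YYYYY
YYYYY
YYYYY
YYYYK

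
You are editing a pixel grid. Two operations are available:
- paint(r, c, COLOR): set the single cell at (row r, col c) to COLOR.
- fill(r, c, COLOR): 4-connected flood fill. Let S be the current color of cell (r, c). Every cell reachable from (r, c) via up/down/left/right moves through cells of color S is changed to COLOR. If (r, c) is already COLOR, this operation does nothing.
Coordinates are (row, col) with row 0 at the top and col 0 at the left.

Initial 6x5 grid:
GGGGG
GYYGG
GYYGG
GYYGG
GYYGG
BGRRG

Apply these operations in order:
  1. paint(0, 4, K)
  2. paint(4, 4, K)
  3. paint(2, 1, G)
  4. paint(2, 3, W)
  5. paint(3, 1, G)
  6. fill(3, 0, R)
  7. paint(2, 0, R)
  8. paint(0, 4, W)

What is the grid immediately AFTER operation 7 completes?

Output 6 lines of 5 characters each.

Answer: RRRRK
RYYRR
RRYWR
RRYRR
RYYRK
BGRRG

Derivation:
After op 1 paint(0,4,K):
GGGGK
GYYGG
GYYGG
GYYGG
GYYGG
BGRRG
After op 2 paint(4,4,K):
GGGGK
GYYGG
GYYGG
GYYGG
GYYGK
BGRRG
After op 3 paint(2,1,G):
GGGGK
GYYGG
GGYGG
GYYGG
GYYGK
BGRRG
After op 4 paint(2,3,W):
GGGGK
GYYGG
GGYWG
GYYGG
GYYGK
BGRRG
After op 5 paint(3,1,G):
GGGGK
GYYGG
GGYWG
GGYGG
GYYGK
BGRRG
After op 6 fill(3,0,R) [16 cells changed]:
RRRRK
RYYRR
RRYWR
RRYRR
RYYRK
BGRRG
After op 7 paint(2,0,R):
RRRRK
RYYRR
RRYWR
RRYRR
RYYRK
BGRRG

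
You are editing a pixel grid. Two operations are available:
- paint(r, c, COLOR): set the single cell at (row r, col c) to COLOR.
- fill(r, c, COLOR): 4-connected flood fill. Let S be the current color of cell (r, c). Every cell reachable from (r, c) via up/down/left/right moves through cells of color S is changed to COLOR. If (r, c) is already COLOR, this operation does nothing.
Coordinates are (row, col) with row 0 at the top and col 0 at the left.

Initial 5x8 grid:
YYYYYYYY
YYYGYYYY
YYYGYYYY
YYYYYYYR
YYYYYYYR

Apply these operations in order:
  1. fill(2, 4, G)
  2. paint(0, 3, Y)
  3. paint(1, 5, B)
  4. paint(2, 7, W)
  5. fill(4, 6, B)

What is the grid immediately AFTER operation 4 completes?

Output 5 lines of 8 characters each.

After op 1 fill(2,4,G) [36 cells changed]:
GGGGGGGG
GGGGGGGG
GGGGGGGG
GGGGGGGR
GGGGGGGR
After op 2 paint(0,3,Y):
GGGYGGGG
GGGGGGGG
GGGGGGGG
GGGGGGGR
GGGGGGGR
After op 3 paint(1,5,B):
GGGYGGGG
GGGGGBGG
GGGGGGGG
GGGGGGGR
GGGGGGGR
After op 4 paint(2,7,W):
GGGYGGGG
GGGGGBGG
GGGGGGGW
GGGGGGGR
GGGGGGGR

Answer: GGGYGGGG
GGGGGBGG
GGGGGGGW
GGGGGGGR
GGGGGGGR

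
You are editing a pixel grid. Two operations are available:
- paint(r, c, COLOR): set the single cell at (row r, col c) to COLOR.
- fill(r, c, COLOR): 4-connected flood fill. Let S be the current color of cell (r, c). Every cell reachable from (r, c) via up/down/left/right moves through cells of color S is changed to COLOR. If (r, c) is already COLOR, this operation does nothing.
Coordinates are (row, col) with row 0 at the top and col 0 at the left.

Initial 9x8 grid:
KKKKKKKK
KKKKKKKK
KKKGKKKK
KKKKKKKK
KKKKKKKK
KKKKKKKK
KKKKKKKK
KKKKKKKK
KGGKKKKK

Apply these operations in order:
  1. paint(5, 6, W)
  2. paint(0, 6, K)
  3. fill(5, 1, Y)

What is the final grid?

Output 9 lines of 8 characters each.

Answer: YYYYYYYY
YYYYYYYY
YYYGYYYY
YYYYYYYY
YYYYYYYY
YYYYYYWY
YYYYYYYY
YYYYYYYY
YGGYYYYY

Derivation:
After op 1 paint(5,6,W):
KKKKKKKK
KKKKKKKK
KKKGKKKK
KKKKKKKK
KKKKKKKK
KKKKKKWK
KKKKKKKK
KKKKKKKK
KGGKKKKK
After op 2 paint(0,6,K):
KKKKKKKK
KKKKKKKK
KKKGKKKK
KKKKKKKK
KKKKKKKK
KKKKKKWK
KKKKKKKK
KKKKKKKK
KGGKKKKK
After op 3 fill(5,1,Y) [68 cells changed]:
YYYYYYYY
YYYYYYYY
YYYGYYYY
YYYYYYYY
YYYYYYYY
YYYYYYWY
YYYYYYYY
YYYYYYYY
YGGYYYYY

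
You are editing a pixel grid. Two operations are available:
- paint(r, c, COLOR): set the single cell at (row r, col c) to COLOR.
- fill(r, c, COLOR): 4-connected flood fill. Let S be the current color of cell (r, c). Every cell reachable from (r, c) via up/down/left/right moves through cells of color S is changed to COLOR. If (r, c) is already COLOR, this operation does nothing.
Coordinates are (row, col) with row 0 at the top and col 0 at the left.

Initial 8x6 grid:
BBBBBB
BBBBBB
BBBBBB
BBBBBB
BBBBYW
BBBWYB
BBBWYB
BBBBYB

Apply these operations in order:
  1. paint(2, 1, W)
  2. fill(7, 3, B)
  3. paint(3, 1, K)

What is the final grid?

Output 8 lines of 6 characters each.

After op 1 paint(2,1,W):
BBBBBB
BBBBBB
BWBBBB
BBBBBB
BBBBYW
BBBWYB
BBBWYB
BBBBYB
After op 2 fill(7,3,B) [0 cells changed]:
BBBBBB
BBBBBB
BWBBBB
BBBBBB
BBBBYW
BBBWYB
BBBWYB
BBBBYB
After op 3 paint(3,1,K):
BBBBBB
BBBBBB
BWBBBB
BKBBBB
BBBBYW
BBBWYB
BBBWYB
BBBBYB

Answer: BBBBBB
BBBBBB
BWBBBB
BKBBBB
BBBBYW
BBBWYB
BBBWYB
BBBBYB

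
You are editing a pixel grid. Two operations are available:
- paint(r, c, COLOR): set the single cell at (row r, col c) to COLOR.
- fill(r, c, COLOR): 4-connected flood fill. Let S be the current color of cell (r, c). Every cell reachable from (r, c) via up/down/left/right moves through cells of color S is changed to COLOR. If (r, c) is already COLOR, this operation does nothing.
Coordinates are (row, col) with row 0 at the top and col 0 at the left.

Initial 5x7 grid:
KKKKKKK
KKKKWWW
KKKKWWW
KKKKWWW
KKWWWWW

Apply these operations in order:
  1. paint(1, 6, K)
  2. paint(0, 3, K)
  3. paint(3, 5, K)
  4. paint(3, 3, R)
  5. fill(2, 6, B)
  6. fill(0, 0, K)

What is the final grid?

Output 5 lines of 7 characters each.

After op 1 paint(1,6,K):
KKKKKKK
KKKKWWK
KKKKWWW
KKKKWWW
KKWWWWW
After op 2 paint(0,3,K):
KKKKKKK
KKKKWWK
KKKKWWW
KKKKWWW
KKWWWWW
After op 3 paint(3,5,K):
KKKKKKK
KKKKWWK
KKKKWWW
KKKKWKW
KKWWWWW
After op 4 paint(3,3,R):
KKKKKKK
KKKKWWK
KKKKWWW
KKKRWKW
KKWWWWW
After op 5 fill(2,6,B) [12 cells changed]:
KKKKKKK
KKKKBBK
KKKKBBB
KKKRBKB
KKBBBBB
After op 6 fill(0,0,K) [0 cells changed]:
KKKKKKK
KKKKBBK
KKKKBBB
KKKRBKB
KKBBBBB

Answer: KKKKKKK
KKKKBBK
KKKKBBB
KKKRBKB
KKBBBBB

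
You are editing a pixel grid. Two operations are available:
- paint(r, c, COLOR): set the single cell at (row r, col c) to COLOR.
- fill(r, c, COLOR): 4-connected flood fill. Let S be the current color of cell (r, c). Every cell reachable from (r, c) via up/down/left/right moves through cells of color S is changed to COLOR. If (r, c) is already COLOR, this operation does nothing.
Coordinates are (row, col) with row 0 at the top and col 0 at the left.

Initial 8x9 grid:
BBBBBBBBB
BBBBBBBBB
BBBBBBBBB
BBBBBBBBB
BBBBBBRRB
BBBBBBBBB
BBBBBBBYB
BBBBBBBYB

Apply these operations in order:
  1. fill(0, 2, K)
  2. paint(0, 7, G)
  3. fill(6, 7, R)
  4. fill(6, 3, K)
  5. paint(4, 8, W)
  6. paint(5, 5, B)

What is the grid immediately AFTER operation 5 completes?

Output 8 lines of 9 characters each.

Answer: KKKKKKKGK
KKKKKKKKK
KKKKKKKKK
KKKKKKKKK
KKKKKKRRW
KKKKKKKKK
KKKKKKKRK
KKKKKKKRK

Derivation:
After op 1 fill(0,2,K) [68 cells changed]:
KKKKKKKKK
KKKKKKKKK
KKKKKKKKK
KKKKKKKKK
KKKKKKRRK
KKKKKKKKK
KKKKKKKYK
KKKKKKKYK
After op 2 paint(0,7,G):
KKKKKKKGK
KKKKKKKKK
KKKKKKKKK
KKKKKKKKK
KKKKKKRRK
KKKKKKKKK
KKKKKKKYK
KKKKKKKYK
After op 3 fill(6,7,R) [2 cells changed]:
KKKKKKKGK
KKKKKKKKK
KKKKKKKKK
KKKKKKKKK
KKKKKKRRK
KKKKKKKKK
KKKKKKKRK
KKKKKKKRK
After op 4 fill(6,3,K) [0 cells changed]:
KKKKKKKGK
KKKKKKKKK
KKKKKKKKK
KKKKKKKKK
KKKKKKRRK
KKKKKKKKK
KKKKKKKRK
KKKKKKKRK
After op 5 paint(4,8,W):
KKKKKKKGK
KKKKKKKKK
KKKKKKKKK
KKKKKKKKK
KKKKKKRRW
KKKKKKKKK
KKKKKKKRK
KKKKKKKRK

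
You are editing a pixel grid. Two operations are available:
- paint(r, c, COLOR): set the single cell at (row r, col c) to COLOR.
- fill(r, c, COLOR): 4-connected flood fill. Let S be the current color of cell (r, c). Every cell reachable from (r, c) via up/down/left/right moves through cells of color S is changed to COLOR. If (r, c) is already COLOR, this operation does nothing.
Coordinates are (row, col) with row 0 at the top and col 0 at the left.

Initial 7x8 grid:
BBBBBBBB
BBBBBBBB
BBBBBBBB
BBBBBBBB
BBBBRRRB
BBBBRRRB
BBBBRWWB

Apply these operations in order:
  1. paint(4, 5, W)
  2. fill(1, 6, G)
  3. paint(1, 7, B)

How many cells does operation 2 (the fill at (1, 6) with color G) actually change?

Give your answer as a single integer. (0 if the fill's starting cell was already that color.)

Answer: 47

Derivation:
After op 1 paint(4,5,W):
BBBBBBBB
BBBBBBBB
BBBBBBBB
BBBBBBBB
BBBBRWRB
BBBBRRRB
BBBBRWWB
After op 2 fill(1,6,G) [47 cells changed]:
GGGGGGGG
GGGGGGGG
GGGGGGGG
GGGGGGGG
GGGGRWRG
GGGGRRRG
GGGGRWWG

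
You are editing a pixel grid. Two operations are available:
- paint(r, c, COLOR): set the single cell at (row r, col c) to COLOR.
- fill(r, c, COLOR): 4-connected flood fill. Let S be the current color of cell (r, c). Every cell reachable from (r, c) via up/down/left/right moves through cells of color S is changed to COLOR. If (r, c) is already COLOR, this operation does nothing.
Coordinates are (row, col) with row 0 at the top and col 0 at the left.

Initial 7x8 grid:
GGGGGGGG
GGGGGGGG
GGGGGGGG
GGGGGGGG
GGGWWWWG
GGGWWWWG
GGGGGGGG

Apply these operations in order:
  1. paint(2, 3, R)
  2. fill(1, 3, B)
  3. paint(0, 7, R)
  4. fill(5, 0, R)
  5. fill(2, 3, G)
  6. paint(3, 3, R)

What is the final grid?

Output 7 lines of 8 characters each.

After op 1 paint(2,3,R):
GGGGGGGG
GGGGGGGG
GGGRGGGG
GGGGGGGG
GGGWWWWG
GGGWWWWG
GGGGGGGG
After op 2 fill(1,3,B) [47 cells changed]:
BBBBBBBB
BBBBBBBB
BBBRBBBB
BBBBBBBB
BBBWWWWB
BBBWWWWB
BBBBBBBB
After op 3 paint(0,7,R):
BBBBBBBR
BBBBBBBB
BBBRBBBB
BBBBBBBB
BBBWWWWB
BBBWWWWB
BBBBBBBB
After op 4 fill(5,0,R) [46 cells changed]:
RRRRRRRR
RRRRRRRR
RRRRRRRR
RRRRRRRR
RRRWWWWR
RRRWWWWR
RRRRRRRR
After op 5 fill(2,3,G) [48 cells changed]:
GGGGGGGG
GGGGGGGG
GGGGGGGG
GGGGGGGG
GGGWWWWG
GGGWWWWG
GGGGGGGG
After op 6 paint(3,3,R):
GGGGGGGG
GGGGGGGG
GGGGGGGG
GGGRGGGG
GGGWWWWG
GGGWWWWG
GGGGGGGG

Answer: GGGGGGGG
GGGGGGGG
GGGGGGGG
GGGRGGGG
GGGWWWWG
GGGWWWWG
GGGGGGGG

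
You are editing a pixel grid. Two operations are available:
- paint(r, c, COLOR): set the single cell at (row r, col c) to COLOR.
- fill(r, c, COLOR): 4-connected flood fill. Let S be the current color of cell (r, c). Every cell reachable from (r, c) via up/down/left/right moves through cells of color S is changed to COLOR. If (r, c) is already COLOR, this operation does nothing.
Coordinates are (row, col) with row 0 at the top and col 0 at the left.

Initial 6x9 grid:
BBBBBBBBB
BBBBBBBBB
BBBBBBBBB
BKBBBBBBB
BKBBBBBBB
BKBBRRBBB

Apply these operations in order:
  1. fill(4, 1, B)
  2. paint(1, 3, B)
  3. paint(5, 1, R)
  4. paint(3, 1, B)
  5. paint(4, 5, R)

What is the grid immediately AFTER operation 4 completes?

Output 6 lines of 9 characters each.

Answer: BBBBBBBBB
BBBBBBBBB
BBBBBBBBB
BBBBBBBBB
BBBBBBBBB
BRBBRRBBB

Derivation:
After op 1 fill(4,1,B) [3 cells changed]:
BBBBBBBBB
BBBBBBBBB
BBBBBBBBB
BBBBBBBBB
BBBBBBBBB
BBBBRRBBB
After op 2 paint(1,3,B):
BBBBBBBBB
BBBBBBBBB
BBBBBBBBB
BBBBBBBBB
BBBBBBBBB
BBBBRRBBB
After op 3 paint(5,1,R):
BBBBBBBBB
BBBBBBBBB
BBBBBBBBB
BBBBBBBBB
BBBBBBBBB
BRBBRRBBB
After op 4 paint(3,1,B):
BBBBBBBBB
BBBBBBBBB
BBBBBBBBB
BBBBBBBBB
BBBBBBBBB
BRBBRRBBB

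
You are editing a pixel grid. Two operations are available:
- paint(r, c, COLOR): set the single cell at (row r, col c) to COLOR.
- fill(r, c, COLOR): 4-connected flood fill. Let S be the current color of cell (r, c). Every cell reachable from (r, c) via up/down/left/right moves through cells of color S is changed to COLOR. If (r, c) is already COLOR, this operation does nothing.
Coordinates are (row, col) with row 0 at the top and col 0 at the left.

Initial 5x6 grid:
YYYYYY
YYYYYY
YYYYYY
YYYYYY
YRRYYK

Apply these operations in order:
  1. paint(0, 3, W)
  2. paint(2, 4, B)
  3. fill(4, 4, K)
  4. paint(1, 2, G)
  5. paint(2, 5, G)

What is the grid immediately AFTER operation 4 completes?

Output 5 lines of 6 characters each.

Answer: KKKWKK
KKGKKK
KKKKBK
KKKKKK
KRRKKK

Derivation:
After op 1 paint(0,3,W):
YYYWYY
YYYYYY
YYYYYY
YYYYYY
YRRYYK
After op 2 paint(2,4,B):
YYYWYY
YYYYYY
YYYYBY
YYYYYY
YRRYYK
After op 3 fill(4,4,K) [25 cells changed]:
KKKWKK
KKKKKK
KKKKBK
KKKKKK
KRRKKK
After op 4 paint(1,2,G):
KKKWKK
KKGKKK
KKKKBK
KKKKKK
KRRKKK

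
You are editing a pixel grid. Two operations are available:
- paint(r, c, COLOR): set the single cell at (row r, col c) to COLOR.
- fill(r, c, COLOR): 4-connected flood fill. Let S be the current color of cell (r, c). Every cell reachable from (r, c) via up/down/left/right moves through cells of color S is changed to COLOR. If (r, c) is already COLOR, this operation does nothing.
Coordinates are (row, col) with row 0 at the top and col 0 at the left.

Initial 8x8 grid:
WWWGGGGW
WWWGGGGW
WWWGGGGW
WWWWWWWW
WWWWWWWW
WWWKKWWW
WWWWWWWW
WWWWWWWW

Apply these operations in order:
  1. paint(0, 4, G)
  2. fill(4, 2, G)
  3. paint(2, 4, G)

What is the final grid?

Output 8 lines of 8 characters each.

After op 1 paint(0,4,G):
WWWGGGGW
WWWGGGGW
WWWGGGGW
WWWWWWWW
WWWWWWWW
WWWKKWWW
WWWWWWWW
WWWWWWWW
After op 2 fill(4,2,G) [50 cells changed]:
GGGGGGGG
GGGGGGGG
GGGGGGGG
GGGGGGGG
GGGGGGGG
GGGKKGGG
GGGGGGGG
GGGGGGGG
After op 3 paint(2,4,G):
GGGGGGGG
GGGGGGGG
GGGGGGGG
GGGGGGGG
GGGGGGGG
GGGKKGGG
GGGGGGGG
GGGGGGGG

Answer: GGGGGGGG
GGGGGGGG
GGGGGGGG
GGGGGGGG
GGGGGGGG
GGGKKGGG
GGGGGGGG
GGGGGGGG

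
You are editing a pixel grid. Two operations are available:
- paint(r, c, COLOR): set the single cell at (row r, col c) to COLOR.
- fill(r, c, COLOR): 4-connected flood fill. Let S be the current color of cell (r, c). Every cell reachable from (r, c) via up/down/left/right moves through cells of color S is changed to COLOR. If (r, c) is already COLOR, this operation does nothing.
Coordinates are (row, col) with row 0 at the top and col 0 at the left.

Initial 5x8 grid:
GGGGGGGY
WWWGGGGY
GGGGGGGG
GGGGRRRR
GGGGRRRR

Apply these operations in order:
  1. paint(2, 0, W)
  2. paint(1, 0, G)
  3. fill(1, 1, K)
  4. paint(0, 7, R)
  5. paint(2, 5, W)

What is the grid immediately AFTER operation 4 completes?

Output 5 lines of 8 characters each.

Answer: GGGGGGGR
GKKGGGGY
WGGGGGGG
GGGGRRRR
GGGGRRRR

Derivation:
After op 1 paint(2,0,W):
GGGGGGGY
WWWGGGGY
WGGGGGGG
GGGGRRRR
GGGGRRRR
After op 2 paint(1,0,G):
GGGGGGGY
GWWGGGGY
WGGGGGGG
GGGGRRRR
GGGGRRRR
After op 3 fill(1,1,K) [2 cells changed]:
GGGGGGGY
GKKGGGGY
WGGGGGGG
GGGGRRRR
GGGGRRRR
After op 4 paint(0,7,R):
GGGGGGGR
GKKGGGGY
WGGGGGGG
GGGGRRRR
GGGGRRRR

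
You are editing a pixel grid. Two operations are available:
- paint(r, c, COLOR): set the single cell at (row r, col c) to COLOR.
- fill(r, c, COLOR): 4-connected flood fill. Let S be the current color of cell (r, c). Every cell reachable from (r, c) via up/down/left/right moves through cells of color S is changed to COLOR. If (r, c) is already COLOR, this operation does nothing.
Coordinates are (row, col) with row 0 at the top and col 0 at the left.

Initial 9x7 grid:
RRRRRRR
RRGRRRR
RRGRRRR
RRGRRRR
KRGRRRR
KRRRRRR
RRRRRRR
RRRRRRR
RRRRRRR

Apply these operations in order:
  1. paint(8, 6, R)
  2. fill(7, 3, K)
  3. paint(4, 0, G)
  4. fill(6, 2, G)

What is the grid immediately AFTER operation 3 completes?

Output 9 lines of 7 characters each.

Answer: KKKKKKK
KKGKKKK
KKGKKKK
KKGKKKK
GKGKKKK
KKKKKKK
KKKKKKK
KKKKKKK
KKKKKKK

Derivation:
After op 1 paint(8,6,R):
RRRRRRR
RRGRRRR
RRGRRRR
RRGRRRR
KRGRRRR
KRRRRRR
RRRRRRR
RRRRRRR
RRRRRRR
After op 2 fill(7,3,K) [57 cells changed]:
KKKKKKK
KKGKKKK
KKGKKKK
KKGKKKK
KKGKKKK
KKKKKKK
KKKKKKK
KKKKKKK
KKKKKKK
After op 3 paint(4,0,G):
KKKKKKK
KKGKKKK
KKGKKKK
KKGKKKK
GKGKKKK
KKKKKKK
KKKKKKK
KKKKKKK
KKKKKKK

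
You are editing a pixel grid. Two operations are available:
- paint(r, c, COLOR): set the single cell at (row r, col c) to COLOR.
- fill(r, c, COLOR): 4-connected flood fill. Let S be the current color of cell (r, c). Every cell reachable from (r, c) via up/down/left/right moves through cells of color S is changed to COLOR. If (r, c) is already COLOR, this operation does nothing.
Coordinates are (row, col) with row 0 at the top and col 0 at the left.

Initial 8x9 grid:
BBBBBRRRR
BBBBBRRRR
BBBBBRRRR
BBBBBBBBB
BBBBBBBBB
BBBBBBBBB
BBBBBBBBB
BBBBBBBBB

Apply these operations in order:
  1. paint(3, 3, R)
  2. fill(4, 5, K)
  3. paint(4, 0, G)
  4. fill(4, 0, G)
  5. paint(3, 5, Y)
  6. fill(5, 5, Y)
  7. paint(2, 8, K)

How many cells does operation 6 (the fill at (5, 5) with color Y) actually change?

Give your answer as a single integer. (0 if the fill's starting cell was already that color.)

Answer: 57

Derivation:
After op 1 paint(3,3,R):
BBBBBRRRR
BBBBBRRRR
BBBBBRRRR
BBBRBBBBB
BBBBBBBBB
BBBBBBBBB
BBBBBBBBB
BBBBBBBBB
After op 2 fill(4,5,K) [59 cells changed]:
KKKKKRRRR
KKKKKRRRR
KKKKKRRRR
KKKRKKKKK
KKKKKKKKK
KKKKKKKKK
KKKKKKKKK
KKKKKKKKK
After op 3 paint(4,0,G):
KKKKKRRRR
KKKKKRRRR
KKKKKRRRR
KKKRKKKKK
GKKKKKKKK
KKKKKKKKK
KKKKKKKKK
KKKKKKKKK
After op 4 fill(4,0,G) [0 cells changed]:
KKKKKRRRR
KKKKKRRRR
KKKKKRRRR
KKKRKKKKK
GKKKKKKKK
KKKKKKKKK
KKKKKKKKK
KKKKKKKKK
After op 5 paint(3,5,Y):
KKKKKRRRR
KKKKKRRRR
KKKKKRRRR
KKKRKYKKK
GKKKKKKKK
KKKKKKKKK
KKKKKKKKK
KKKKKKKKK
After op 6 fill(5,5,Y) [57 cells changed]:
YYYYYRRRR
YYYYYRRRR
YYYYYRRRR
YYYRYYYYY
GYYYYYYYY
YYYYYYYYY
YYYYYYYYY
YYYYYYYYY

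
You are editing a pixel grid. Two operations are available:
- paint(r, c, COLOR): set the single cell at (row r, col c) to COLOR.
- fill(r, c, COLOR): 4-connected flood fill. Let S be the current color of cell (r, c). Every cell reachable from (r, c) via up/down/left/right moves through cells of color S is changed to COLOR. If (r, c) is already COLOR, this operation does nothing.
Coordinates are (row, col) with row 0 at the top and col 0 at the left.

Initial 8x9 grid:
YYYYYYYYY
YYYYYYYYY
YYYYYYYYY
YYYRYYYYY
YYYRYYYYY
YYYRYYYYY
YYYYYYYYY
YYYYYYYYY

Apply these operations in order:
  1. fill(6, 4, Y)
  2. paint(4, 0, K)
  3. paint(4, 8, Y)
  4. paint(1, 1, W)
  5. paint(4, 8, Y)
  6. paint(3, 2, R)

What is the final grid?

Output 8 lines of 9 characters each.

Answer: YYYYYYYYY
YWYYYYYYY
YYYYYYYYY
YYRRYYYYY
KYYRYYYYY
YYYRYYYYY
YYYYYYYYY
YYYYYYYYY

Derivation:
After op 1 fill(6,4,Y) [0 cells changed]:
YYYYYYYYY
YYYYYYYYY
YYYYYYYYY
YYYRYYYYY
YYYRYYYYY
YYYRYYYYY
YYYYYYYYY
YYYYYYYYY
After op 2 paint(4,0,K):
YYYYYYYYY
YYYYYYYYY
YYYYYYYYY
YYYRYYYYY
KYYRYYYYY
YYYRYYYYY
YYYYYYYYY
YYYYYYYYY
After op 3 paint(4,8,Y):
YYYYYYYYY
YYYYYYYYY
YYYYYYYYY
YYYRYYYYY
KYYRYYYYY
YYYRYYYYY
YYYYYYYYY
YYYYYYYYY
After op 4 paint(1,1,W):
YYYYYYYYY
YWYYYYYYY
YYYYYYYYY
YYYRYYYYY
KYYRYYYYY
YYYRYYYYY
YYYYYYYYY
YYYYYYYYY
After op 5 paint(4,8,Y):
YYYYYYYYY
YWYYYYYYY
YYYYYYYYY
YYYRYYYYY
KYYRYYYYY
YYYRYYYYY
YYYYYYYYY
YYYYYYYYY
After op 6 paint(3,2,R):
YYYYYYYYY
YWYYYYYYY
YYYYYYYYY
YYRRYYYYY
KYYRYYYYY
YYYRYYYYY
YYYYYYYYY
YYYYYYYYY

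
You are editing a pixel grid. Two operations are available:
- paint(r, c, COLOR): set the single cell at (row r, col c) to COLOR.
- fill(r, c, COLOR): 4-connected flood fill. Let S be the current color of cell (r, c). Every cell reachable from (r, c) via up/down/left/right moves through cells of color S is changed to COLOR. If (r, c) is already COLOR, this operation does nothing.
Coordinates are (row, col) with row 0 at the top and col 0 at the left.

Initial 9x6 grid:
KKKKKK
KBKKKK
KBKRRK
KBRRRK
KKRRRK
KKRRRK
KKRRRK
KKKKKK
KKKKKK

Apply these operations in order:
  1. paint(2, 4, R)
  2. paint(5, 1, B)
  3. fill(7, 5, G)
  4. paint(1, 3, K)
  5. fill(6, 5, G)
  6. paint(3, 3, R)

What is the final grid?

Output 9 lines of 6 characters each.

Answer: GGGGGG
GBGKGG
GBGRRG
GBRRRG
GGRRRG
GBRRRG
GGRRRG
GGGGGG
GGGGGG

Derivation:
After op 1 paint(2,4,R):
KKKKKK
KBKKKK
KBKRRK
KBRRRK
KKRRRK
KKRRRK
KKRRRK
KKKKKK
KKKKKK
After op 2 paint(5,1,B):
KKKKKK
KBKKKK
KBKRRK
KBRRRK
KKRRRK
KBRRRK
KKRRRK
KKKKKK
KKKKKK
After op 3 fill(7,5,G) [36 cells changed]:
GGGGGG
GBGGGG
GBGRRG
GBRRRG
GGRRRG
GBRRRG
GGRRRG
GGGGGG
GGGGGG
After op 4 paint(1,3,K):
GGGGGG
GBGKGG
GBGRRG
GBRRRG
GGRRRG
GBRRRG
GGRRRG
GGGGGG
GGGGGG
After op 5 fill(6,5,G) [0 cells changed]:
GGGGGG
GBGKGG
GBGRRG
GBRRRG
GGRRRG
GBRRRG
GGRRRG
GGGGGG
GGGGGG
After op 6 paint(3,3,R):
GGGGGG
GBGKGG
GBGRRG
GBRRRG
GGRRRG
GBRRRG
GGRRRG
GGGGGG
GGGGGG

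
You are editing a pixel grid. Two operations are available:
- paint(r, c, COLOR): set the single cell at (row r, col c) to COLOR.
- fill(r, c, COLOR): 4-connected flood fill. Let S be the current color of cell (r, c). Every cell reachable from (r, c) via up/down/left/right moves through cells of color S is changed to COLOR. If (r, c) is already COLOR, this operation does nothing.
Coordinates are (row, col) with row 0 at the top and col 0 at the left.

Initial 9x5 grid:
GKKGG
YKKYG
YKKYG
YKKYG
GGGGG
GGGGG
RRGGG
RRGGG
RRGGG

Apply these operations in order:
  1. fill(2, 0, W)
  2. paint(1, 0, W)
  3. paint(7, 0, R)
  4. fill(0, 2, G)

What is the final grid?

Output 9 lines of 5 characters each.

After op 1 fill(2,0,W) [3 cells changed]:
GKKGG
WKKYG
WKKYG
WKKYG
GGGGG
GGGGG
RRGGG
RRGGG
RRGGG
After op 2 paint(1,0,W):
GKKGG
WKKYG
WKKYG
WKKYG
GGGGG
GGGGG
RRGGG
RRGGG
RRGGG
After op 3 paint(7,0,R):
GKKGG
WKKYG
WKKYG
WKKYG
GGGGG
GGGGG
RRGGG
RRGGG
RRGGG
After op 4 fill(0,2,G) [8 cells changed]:
GGGGG
WGGYG
WGGYG
WGGYG
GGGGG
GGGGG
RRGGG
RRGGG
RRGGG

Answer: GGGGG
WGGYG
WGGYG
WGGYG
GGGGG
GGGGG
RRGGG
RRGGG
RRGGG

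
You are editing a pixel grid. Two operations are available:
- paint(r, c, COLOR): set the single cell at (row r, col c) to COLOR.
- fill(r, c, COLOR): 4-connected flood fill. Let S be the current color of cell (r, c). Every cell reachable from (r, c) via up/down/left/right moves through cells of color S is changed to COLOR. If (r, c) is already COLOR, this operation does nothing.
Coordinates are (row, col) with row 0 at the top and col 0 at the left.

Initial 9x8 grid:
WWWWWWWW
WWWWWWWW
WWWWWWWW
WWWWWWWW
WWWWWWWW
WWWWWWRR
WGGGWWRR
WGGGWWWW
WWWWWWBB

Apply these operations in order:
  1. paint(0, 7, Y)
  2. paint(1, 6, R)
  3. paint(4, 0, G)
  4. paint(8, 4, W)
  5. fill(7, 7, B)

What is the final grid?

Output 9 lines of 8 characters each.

After op 1 paint(0,7,Y):
WWWWWWWY
WWWWWWWW
WWWWWWWW
WWWWWWWW
WWWWWWWW
WWWWWWRR
WGGGWWRR
WGGGWWWW
WWWWWWBB
After op 2 paint(1,6,R):
WWWWWWWY
WWWWWWRW
WWWWWWWW
WWWWWWWW
WWWWWWWW
WWWWWWRR
WGGGWWRR
WGGGWWWW
WWWWWWBB
After op 3 paint(4,0,G):
WWWWWWWY
WWWWWWRW
WWWWWWWW
WWWWWWWW
GWWWWWWW
WWWWWWRR
WGGGWWRR
WGGGWWWW
WWWWWWBB
After op 4 paint(8,4,W):
WWWWWWWY
WWWWWWRW
WWWWWWWW
WWWWWWWW
GWWWWWWW
WWWWWWRR
WGGGWWRR
WGGGWWWW
WWWWWWBB
After op 5 fill(7,7,B) [57 cells changed]:
BBBBBBBY
BBBBBBRB
BBBBBBBB
BBBBBBBB
GBBBBBBB
BBBBBBRR
BGGGBBRR
BGGGBBBB
BBBBBBBB

Answer: BBBBBBBY
BBBBBBRB
BBBBBBBB
BBBBBBBB
GBBBBBBB
BBBBBBRR
BGGGBBRR
BGGGBBBB
BBBBBBBB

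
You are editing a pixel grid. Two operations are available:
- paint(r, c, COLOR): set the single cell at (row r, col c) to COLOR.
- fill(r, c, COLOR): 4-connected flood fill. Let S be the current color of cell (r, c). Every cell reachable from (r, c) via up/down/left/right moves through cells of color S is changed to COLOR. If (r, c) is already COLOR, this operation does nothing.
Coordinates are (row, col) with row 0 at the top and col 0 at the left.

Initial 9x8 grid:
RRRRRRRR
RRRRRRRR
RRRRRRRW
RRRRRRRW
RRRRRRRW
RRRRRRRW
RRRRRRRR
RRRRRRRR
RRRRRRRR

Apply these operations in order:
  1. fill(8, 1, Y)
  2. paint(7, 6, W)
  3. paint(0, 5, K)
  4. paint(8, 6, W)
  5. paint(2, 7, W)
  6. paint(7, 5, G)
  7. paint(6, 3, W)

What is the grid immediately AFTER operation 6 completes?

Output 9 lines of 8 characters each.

Answer: YYYYYKYY
YYYYYYYY
YYYYYYYW
YYYYYYYW
YYYYYYYW
YYYYYYYW
YYYYYYYY
YYYYYGWY
YYYYYYWY

Derivation:
After op 1 fill(8,1,Y) [68 cells changed]:
YYYYYYYY
YYYYYYYY
YYYYYYYW
YYYYYYYW
YYYYYYYW
YYYYYYYW
YYYYYYYY
YYYYYYYY
YYYYYYYY
After op 2 paint(7,6,W):
YYYYYYYY
YYYYYYYY
YYYYYYYW
YYYYYYYW
YYYYYYYW
YYYYYYYW
YYYYYYYY
YYYYYYWY
YYYYYYYY
After op 3 paint(0,5,K):
YYYYYKYY
YYYYYYYY
YYYYYYYW
YYYYYYYW
YYYYYYYW
YYYYYYYW
YYYYYYYY
YYYYYYWY
YYYYYYYY
After op 4 paint(8,6,W):
YYYYYKYY
YYYYYYYY
YYYYYYYW
YYYYYYYW
YYYYYYYW
YYYYYYYW
YYYYYYYY
YYYYYYWY
YYYYYYWY
After op 5 paint(2,7,W):
YYYYYKYY
YYYYYYYY
YYYYYYYW
YYYYYYYW
YYYYYYYW
YYYYYYYW
YYYYYYYY
YYYYYYWY
YYYYYYWY
After op 6 paint(7,5,G):
YYYYYKYY
YYYYYYYY
YYYYYYYW
YYYYYYYW
YYYYYYYW
YYYYYYYW
YYYYYYYY
YYYYYGWY
YYYYYYWY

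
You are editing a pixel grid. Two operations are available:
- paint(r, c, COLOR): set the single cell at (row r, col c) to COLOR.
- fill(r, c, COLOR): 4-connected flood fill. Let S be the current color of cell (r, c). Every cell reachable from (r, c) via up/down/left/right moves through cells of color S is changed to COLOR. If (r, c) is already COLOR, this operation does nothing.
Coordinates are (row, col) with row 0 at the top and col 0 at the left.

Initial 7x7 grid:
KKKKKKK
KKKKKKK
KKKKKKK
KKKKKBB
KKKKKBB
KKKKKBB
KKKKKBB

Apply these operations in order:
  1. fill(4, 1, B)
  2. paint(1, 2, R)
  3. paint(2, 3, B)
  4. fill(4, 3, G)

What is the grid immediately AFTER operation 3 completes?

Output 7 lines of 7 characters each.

Answer: BBBBBBB
BBRBBBB
BBBBBBB
BBBBBBB
BBBBBBB
BBBBBBB
BBBBBBB

Derivation:
After op 1 fill(4,1,B) [41 cells changed]:
BBBBBBB
BBBBBBB
BBBBBBB
BBBBBBB
BBBBBBB
BBBBBBB
BBBBBBB
After op 2 paint(1,2,R):
BBBBBBB
BBRBBBB
BBBBBBB
BBBBBBB
BBBBBBB
BBBBBBB
BBBBBBB
After op 3 paint(2,3,B):
BBBBBBB
BBRBBBB
BBBBBBB
BBBBBBB
BBBBBBB
BBBBBBB
BBBBBBB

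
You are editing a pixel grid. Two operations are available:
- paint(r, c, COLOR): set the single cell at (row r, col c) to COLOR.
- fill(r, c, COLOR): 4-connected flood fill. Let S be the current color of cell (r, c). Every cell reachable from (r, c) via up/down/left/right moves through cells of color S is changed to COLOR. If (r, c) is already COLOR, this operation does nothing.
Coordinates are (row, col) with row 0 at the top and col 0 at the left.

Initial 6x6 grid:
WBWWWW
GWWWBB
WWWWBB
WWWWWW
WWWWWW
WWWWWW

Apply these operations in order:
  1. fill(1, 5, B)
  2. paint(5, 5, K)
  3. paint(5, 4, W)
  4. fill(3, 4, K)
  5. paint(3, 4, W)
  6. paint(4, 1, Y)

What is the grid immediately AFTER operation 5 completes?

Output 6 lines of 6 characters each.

After op 1 fill(1,5,B) [0 cells changed]:
WBWWWW
GWWWBB
WWWWBB
WWWWWW
WWWWWW
WWWWWW
After op 2 paint(5,5,K):
WBWWWW
GWWWBB
WWWWBB
WWWWWW
WWWWWW
WWWWWK
After op 3 paint(5,4,W):
WBWWWW
GWWWBB
WWWWBB
WWWWWW
WWWWWW
WWWWWK
After op 4 fill(3,4,K) [28 cells changed]:
WBKKKK
GKKKBB
KKKKBB
KKKKKK
KKKKKK
KKKKKK
After op 5 paint(3,4,W):
WBKKKK
GKKKBB
KKKKBB
KKKKWK
KKKKKK
KKKKKK

Answer: WBKKKK
GKKKBB
KKKKBB
KKKKWK
KKKKKK
KKKKKK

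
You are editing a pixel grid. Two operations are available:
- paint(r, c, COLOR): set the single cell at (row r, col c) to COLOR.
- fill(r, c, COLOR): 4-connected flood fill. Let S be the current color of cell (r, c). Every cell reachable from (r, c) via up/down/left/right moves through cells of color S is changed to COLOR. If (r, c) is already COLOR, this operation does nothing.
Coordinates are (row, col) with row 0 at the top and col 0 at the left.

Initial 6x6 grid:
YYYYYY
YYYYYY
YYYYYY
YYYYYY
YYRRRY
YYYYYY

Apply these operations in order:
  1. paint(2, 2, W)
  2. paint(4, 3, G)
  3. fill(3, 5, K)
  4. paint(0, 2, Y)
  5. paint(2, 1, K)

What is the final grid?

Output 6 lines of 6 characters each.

Answer: KKYKKK
KKKKKK
KKWKKK
KKKKKK
KKRGRK
KKKKKK

Derivation:
After op 1 paint(2,2,W):
YYYYYY
YYYYYY
YYWYYY
YYYYYY
YYRRRY
YYYYYY
After op 2 paint(4,3,G):
YYYYYY
YYYYYY
YYWYYY
YYYYYY
YYRGRY
YYYYYY
After op 3 fill(3,5,K) [32 cells changed]:
KKKKKK
KKKKKK
KKWKKK
KKKKKK
KKRGRK
KKKKKK
After op 4 paint(0,2,Y):
KKYKKK
KKKKKK
KKWKKK
KKKKKK
KKRGRK
KKKKKK
After op 5 paint(2,1,K):
KKYKKK
KKKKKK
KKWKKK
KKKKKK
KKRGRK
KKKKKK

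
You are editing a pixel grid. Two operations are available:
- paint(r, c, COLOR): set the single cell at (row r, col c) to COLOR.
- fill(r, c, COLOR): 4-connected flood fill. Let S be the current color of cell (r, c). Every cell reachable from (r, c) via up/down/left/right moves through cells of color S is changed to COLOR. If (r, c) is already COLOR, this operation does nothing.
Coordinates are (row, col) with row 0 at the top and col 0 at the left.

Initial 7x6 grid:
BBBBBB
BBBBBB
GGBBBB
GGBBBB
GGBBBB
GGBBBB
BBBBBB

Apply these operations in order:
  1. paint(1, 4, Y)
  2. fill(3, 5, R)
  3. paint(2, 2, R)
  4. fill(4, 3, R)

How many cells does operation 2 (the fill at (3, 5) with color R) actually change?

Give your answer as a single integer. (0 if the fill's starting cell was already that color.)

After op 1 paint(1,4,Y):
BBBBBB
BBBBYB
GGBBBB
GGBBBB
GGBBBB
GGBBBB
BBBBBB
After op 2 fill(3,5,R) [33 cells changed]:
RRRRRR
RRRRYR
GGRRRR
GGRRRR
GGRRRR
GGRRRR
RRRRRR

Answer: 33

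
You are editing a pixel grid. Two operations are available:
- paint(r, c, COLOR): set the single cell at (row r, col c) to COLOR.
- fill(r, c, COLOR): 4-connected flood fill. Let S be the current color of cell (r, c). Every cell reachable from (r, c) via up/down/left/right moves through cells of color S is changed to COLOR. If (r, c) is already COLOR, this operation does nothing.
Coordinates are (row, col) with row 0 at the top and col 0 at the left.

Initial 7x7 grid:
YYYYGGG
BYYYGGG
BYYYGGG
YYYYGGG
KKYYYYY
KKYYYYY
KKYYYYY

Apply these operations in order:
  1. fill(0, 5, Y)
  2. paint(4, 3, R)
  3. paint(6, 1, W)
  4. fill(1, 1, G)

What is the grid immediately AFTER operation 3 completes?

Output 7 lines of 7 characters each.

Answer: YYYYYYY
BYYYYYY
BYYYYYY
YYYYYYY
KKYRYYY
KKYYYYY
KWYYYYY

Derivation:
After op 1 fill(0,5,Y) [12 cells changed]:
YYYYYYY
BYYYYYY
BYYYYYY
YYYYYYY
KKYYYYY
KKYYYYY
KKYYYYY
After op 2 paint(4,3,R):
YYYYYYY
BYYYYYY
BYYYYYY
YYYYYYY
KKYRYYY
KKYYYYY
KKYYYYY
After op 3 paint(6,1,W):
YYYYYYY
BYYYYYY
BYYYYYY
YYYYYYY
KKYRYYY
KKYYYYY
KWYYYYY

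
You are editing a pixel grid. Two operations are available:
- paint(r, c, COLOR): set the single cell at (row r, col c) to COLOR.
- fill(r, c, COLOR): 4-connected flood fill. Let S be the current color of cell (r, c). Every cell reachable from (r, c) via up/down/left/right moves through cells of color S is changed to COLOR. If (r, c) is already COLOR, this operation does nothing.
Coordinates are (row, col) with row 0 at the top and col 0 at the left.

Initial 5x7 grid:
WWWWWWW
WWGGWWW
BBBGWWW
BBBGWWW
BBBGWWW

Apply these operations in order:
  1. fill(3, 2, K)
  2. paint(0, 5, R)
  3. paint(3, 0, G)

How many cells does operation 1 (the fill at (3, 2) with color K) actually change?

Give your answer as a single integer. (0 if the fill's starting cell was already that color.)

Answer: 9

Derivation:
After op 1 fill(3,2,K) [9 cells changed]:
WWWWWWW
WWGGWWW
KKKGWWW
KKKGWWW
KKKGWWW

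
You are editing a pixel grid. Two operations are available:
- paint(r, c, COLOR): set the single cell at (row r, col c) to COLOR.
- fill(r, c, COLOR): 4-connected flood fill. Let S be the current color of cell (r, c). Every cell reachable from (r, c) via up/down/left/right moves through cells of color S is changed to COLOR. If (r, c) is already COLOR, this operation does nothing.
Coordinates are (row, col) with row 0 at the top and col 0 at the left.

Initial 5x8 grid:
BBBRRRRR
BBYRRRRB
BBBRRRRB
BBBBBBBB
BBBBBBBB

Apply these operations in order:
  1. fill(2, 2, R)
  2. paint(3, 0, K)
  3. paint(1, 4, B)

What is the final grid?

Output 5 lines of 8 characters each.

After op 1 fill(2,2,R) [26 cells changed]:
RRRRRRRR
RRYRRRRR
RRRRRRRR
RRRRRRRR
RRRRRRRR
After op 2 paint(3,0,K):
RRRRRRRR
RRYRRRRR
RRRRRRRR
KRRRRRRR
RRRRRRRR
After op 3 paint(1,4,B):
RRRRRRRR
RRYRBRRR
RRRRRRRR
KRRRRRRR
RRRRRRRR

Answer: RRRRRRRR
RRYRBRRR
RRRRRRRR
KRRRRRRR
RRRRRRRR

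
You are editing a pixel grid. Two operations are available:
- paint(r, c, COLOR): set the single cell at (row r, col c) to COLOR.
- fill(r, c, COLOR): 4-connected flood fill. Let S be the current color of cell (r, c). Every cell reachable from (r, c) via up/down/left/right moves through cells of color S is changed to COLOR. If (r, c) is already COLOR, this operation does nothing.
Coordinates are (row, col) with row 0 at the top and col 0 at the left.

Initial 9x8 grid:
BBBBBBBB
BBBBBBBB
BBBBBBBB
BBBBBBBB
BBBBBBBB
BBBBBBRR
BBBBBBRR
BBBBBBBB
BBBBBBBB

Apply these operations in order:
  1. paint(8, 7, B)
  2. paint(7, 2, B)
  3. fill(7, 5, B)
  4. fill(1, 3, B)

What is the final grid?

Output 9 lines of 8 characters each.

After op 1 paint(8,7,B):
BBBBBBBB
BBBBBBBB
BBBBBBBB
BBBBBBBB
BBBBBBBB
BBBBBBRR
BBBBBBRR
BBBBBBBB
BBBBBBBB
After op 2 paint(7,2,B):
BBBBBBBB
BBBBBBBB
BBBBBBBB
BBBBBBBB
BBBBBBBB
BBBBBBRR
BBBBBBRR
BBBBBBBB
BBBBBBBB
After op 3 fill(7,5,B) [0 cells changed]:
BBBBBBBB
BBBBBBBB
BBBBBBBB
BBBBBBBB
BBBBBBBB
BBBBBBRR
BBBBBBRR
BBBBBBBB
BBBBBBBB
After op 4 fill(1,3,B) [0 cells changed]:
BBBBBBBB
BBBBBBBB
BBBBBBBB
BBBBBBBB
BBBBBBBB
BBBBBBRR
BBBBBBRR
BBBBBBBB
BBBBBBBB

Answer: BBBBBBBB
BBBBBBBB
BBBBBBBB
BBBBBBBB
BBBBBBBB
BBBBBBRR
BBBBBBRR
BBBBBBBB
BBBBBBBB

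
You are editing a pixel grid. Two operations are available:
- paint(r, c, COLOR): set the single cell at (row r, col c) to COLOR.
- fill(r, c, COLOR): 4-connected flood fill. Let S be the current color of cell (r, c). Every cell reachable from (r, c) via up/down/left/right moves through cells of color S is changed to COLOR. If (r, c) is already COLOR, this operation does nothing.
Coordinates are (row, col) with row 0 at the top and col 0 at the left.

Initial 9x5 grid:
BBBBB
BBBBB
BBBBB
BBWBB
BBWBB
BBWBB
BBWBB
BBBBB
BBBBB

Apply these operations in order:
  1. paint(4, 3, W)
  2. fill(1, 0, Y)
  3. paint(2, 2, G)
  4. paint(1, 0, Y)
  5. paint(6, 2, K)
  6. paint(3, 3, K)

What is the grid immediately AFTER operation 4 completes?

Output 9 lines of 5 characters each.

After op 1 paint(4,3,W):
BBBBB
BBBBB
BBBBB
BBWBB
BBWWB
BBWBB
BBWBB
BBBBB
BBBBB
After op 2 fill(1,0,Y) [40 cells changed]:
YYYYY
YYYYY
YYYYY
YYWYY
YYWWY
YYWYY
YYWYY
YYYYY
YYYYY
After op 3 paint(2,2,G):
YYYYY
YYYYY
YYGYY
YYWYY
YYWWY
YYWYY
YYWYY
YYYYY
YYYYY
After op 4 paint(1,0,Y):
YYYYY
YYYYY
YYGYY
YYWYY
YYWWY
YYWYY
YYWYY
YYYYY
YYYYY

Answer: YYYYY
YYYYY
YYGYY
YYWYY
YYWWY
YYWYY
YYWYY
YYYYY
YYYYY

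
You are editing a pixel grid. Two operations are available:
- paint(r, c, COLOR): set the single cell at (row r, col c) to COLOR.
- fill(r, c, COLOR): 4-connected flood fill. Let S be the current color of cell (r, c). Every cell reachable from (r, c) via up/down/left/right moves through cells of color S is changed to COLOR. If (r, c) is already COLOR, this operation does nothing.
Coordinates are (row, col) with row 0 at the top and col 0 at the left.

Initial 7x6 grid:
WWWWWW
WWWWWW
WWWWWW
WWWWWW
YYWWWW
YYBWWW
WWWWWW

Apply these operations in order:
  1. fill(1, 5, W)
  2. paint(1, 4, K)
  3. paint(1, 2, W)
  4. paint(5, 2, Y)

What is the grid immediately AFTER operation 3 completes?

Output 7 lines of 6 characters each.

After op 1 fill(1,5,W) [0 cells changed]:
WWWWWW
WWWWWW
WWWWWW
WWWWWW
YYWWWW
YYBWWW
WWWWWW
After op 2 paint(1,4,K):
WWWWWW
WWWWKW
WWWWWW
WWWWWW
YYWWWW
YYBWWW
WWWWWW
After op 3 paint(1,2,W):
WWWWWW
WWWWKW
WWWWWW
WWWWWW
YYWWWW
YYBWWW
WWWWWW

Answer: WWWWWW
WWWWKW
WWWWWW
WWWWWW
YYWWWW
YYBWWW
WWWWWW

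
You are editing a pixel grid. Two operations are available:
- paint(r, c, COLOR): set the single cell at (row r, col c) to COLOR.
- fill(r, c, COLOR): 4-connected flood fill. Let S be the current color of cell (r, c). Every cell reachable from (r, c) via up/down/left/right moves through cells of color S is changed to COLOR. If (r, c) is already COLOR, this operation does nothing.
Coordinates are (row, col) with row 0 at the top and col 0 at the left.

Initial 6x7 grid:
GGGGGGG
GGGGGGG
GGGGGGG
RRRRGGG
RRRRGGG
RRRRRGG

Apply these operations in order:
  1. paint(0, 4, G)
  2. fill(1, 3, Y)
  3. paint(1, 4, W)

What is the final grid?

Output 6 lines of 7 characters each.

After op 1 paint(0,4,G):
GGGGGGG
GGGGGGG
GGGGGGG
RRRRGGG
RRRRGGG
RRRRRGG
After op 2 fill(1,3,Y) [29 cells changed]:
YYYYYYY
YYYYYYY
YYYYYYY
RRRRYYY
RRRRYYY
RRRRRYY
After op 3 paint(1,4,W):
YYYYYYY
YYYYWYY
YYYYYYY
RRRRYYY
RRRRYYY
RRRRRYY

Answer: YYYYYYY
YYYYWYY
YYYYYYY
RRRRYYY
RRRRYYY
RRRRRYY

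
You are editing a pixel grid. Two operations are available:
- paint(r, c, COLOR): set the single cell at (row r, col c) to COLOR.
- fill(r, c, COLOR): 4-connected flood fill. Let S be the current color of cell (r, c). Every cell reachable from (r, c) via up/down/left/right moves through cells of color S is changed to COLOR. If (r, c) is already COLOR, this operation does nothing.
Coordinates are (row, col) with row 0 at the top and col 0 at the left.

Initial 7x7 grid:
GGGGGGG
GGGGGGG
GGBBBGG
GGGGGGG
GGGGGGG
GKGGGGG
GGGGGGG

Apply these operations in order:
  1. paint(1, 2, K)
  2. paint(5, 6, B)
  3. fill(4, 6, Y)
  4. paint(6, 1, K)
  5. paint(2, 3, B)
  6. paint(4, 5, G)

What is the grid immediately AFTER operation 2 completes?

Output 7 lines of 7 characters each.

After op 1 paint(1,2,K):
GGGGGGG
GGKGGGG
GGBBBGG
GGGGGGG
GGGGGGG
GKGGGGG
GGGGGGG
After op 2 paint(5,6,B):
GGGGGGG
GGKGGGG
GGBBBGG
GGGGGGG
GGGGGGG
GKGGGGB
GGGGGGG

Answer: GGGGGGG
GGKGGGG
GGBBBGG
GGGGGGG
GGGGGGG
GKGGGGB
GGGGGGG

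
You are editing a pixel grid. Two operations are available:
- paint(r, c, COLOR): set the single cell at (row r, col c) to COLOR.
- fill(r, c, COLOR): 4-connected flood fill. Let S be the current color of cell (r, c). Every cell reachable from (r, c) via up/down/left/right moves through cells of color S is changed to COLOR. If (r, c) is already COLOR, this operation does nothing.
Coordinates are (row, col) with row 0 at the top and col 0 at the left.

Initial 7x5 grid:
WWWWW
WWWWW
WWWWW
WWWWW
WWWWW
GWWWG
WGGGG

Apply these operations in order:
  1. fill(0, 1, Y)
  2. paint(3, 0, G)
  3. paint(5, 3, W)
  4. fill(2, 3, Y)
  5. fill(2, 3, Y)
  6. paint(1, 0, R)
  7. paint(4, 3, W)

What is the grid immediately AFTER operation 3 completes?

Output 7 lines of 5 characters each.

After op 1 fill(0,1,Y) [28 cells changed]:
YYYYY
YYYYY
YYYYY
YYYYY
YYYYY
GYYYG
WGGGG
After op 2 paint(3,0,G):
YYYYY
YYYYY
YYYYY
GYYYY
YYYYY
GYYYG
WGGGG
After op 3 paint(5,3,W):
YYYYY
YYYYY
YYYYY
GYYYY
YYYYY
GYYWG
WGGGG

Answer: YYYYY
YYYYY
YYYYY
GYYYY
YYYYY
GYYWG
WGGGG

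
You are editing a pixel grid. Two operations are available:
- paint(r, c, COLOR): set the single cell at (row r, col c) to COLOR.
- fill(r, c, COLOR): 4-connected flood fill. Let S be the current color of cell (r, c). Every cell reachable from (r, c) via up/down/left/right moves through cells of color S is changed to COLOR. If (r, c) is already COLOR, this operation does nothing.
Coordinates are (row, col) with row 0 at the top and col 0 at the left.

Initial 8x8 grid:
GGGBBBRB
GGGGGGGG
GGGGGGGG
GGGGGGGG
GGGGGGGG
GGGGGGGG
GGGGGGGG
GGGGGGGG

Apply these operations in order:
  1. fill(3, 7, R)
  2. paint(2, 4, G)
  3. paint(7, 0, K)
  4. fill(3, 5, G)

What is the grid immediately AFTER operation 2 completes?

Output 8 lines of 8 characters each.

After op 1 fill(3,7,R) [59 cells changed]:
RRRBBBRB
RRRRRRRR
RRRRRRRR
RRRRRRRR
RRRRRRRR
RRRRRRRR
RRRRRRRR
RRRRRRRR
After op 2 paint(2,4,G):
RRRBBBRB
RRRRRRRR
RRRRGRRR
RRRRRRRR
RRRRRRRR
RRRRRRRR
RRRRRRRR
RRRRRRRR

Answer: RRRBBBRB
RRRRRRRR
RRRRGRRR
RRRRRRRR
RRRRRRRR
RRRRRRRR
RRRRRRRR
RRRRRRRR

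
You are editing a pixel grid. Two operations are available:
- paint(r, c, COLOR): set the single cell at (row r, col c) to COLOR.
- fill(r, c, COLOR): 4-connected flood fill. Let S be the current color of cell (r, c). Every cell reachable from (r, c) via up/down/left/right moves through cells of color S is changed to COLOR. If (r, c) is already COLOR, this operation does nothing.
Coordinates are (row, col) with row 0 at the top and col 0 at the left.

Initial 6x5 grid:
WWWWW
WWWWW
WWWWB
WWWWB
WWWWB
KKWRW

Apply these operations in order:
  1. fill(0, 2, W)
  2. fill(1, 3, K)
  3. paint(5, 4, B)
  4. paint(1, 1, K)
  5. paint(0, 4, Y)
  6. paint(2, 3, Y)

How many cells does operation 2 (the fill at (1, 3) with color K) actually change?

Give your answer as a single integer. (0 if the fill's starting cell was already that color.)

After op 1 fill(0,2,W) [0 cells changed]:
WWWWW
WWWWW
WWWWB
WWWWB
WWWWB
KKWRW
After op 2 fill(1,3,K) [23 cells changed]:
KKKKK
KKKKK
KKKKB
KKKKB
KKKKB
KKKRW

Answer: 23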